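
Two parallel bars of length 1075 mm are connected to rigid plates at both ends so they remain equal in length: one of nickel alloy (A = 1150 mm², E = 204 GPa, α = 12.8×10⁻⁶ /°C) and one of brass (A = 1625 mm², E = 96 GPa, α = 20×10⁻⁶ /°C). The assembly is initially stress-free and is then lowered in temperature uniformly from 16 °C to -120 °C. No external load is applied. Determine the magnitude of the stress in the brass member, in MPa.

Both members must finish at the same length. With the larger α, the brass tends to over-contract; the plates restrain it, putting the brass in tension and the nickel alloy in compression. With no external load the two internal forces are equal and opposite, magnitude P.
Setting the final lengths equal and cancelling L: (α₁ − α₂)ΔT = P/(A₁E₁) + P/(A₂E₂).
|α₁ − α₂|·ΔT = 7.2×10⁻⁶ × 136 = 0.0009792.
1/(A₁E₁) + 1/(A₂E₂) = 1/(1150×204×10³) + 1/(1625×96×10³) = 1.067×10⁻⁸ N⁻¹.
So P = 0.0009792 / 1.067×10⁻⁸ = 91.75 kN.
σ_{brass} = P/A₂ = 91750/1625 = 56.46 MPa, tensile.

σ ≈ 56.5 MPa (tensile)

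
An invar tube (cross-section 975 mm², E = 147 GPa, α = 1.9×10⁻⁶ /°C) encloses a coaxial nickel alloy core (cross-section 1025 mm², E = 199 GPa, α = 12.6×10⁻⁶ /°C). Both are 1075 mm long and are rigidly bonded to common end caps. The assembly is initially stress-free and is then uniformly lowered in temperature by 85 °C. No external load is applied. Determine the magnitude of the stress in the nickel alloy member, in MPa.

Both members must finish at the same length. With the larger α, the nickel alloy tends to over-contract; the plates restrain it, putting the nickel alloy in tension and the invar in compression. With no external load the two internal forces are equal and opposite, magnitude P.
Equating the net (thermal + elastic) strains gives |α₁ − α₂|·ΔT = P·[1/(A₁E₁) + 1/(A₂E₂)].
|α₁ − α₂|·ΔT = 10.7×10⁻⁶ × 85 = 0.0009095.
1/(A₁E₁) + 1/(A₂E₂) = 1/(975×147×10³) + 1/(1025×199×10³) = 1.188×10⁻⁸ N⁻¹.
So P = 0.0009095 / 1.188×10⁻⁸ = 76.56 kN.
σ_{nickel alloy} = P/A₂ = 76560/1025 = 74.69 MPa, tensile.

σ ≈ 74.7 MPa (tensile)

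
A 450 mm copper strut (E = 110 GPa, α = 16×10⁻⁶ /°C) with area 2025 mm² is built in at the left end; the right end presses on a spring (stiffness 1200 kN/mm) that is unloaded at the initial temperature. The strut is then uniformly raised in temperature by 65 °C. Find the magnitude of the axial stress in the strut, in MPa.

The unrestrained thermal change is αΔT L = 16×10⁻⁶ × 65 × 450 = 0.468 mm.
Let P be the compressive force at the spring. The strut shortens elastically by PL/(AE) and the spring compresses by P/k; together these equal δ_free.
So P = δ_free / [L/(AE) + 1/k] = 0.468 / [ 450/(2025×110×10³) + 1/(1200×10³) ].
P = 0.468 / 2.854×10⁻⁶ = 164000 N.
σ = P/A = 164000/2025 = 80.99 MPa.

σ ≈ 81 MPa (compressive)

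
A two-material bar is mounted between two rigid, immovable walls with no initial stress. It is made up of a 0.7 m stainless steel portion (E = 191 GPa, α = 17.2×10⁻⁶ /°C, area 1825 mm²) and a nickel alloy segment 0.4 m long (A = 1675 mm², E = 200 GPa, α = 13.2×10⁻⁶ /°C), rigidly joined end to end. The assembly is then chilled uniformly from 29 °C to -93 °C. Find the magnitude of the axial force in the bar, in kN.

P ≈ 660 kN (tensile)

With the walls removed the bar would change length by δ_free = Σ αᵢΔT Lᵢ = 17.2×10⁻⁶×122×700 + 13.2×10⁻⁶×122×400 = 2.113 mm.
Since the ends are fixed, an axial force P builds up, equal in every segment, with P · Σ Lᵢ/(AᵢEᵢ) = δ_free.
The series flexibility is Σ Lᵢ/(AᵢEᵢ) = 700/(1825×191×10³) + 400/(1675×200×10³) = 3.202×10⁻⁶ mm/N.
P = 2.113 / 3.202×10⁻⁶ = 659900 N = 659.9 kN, tensile.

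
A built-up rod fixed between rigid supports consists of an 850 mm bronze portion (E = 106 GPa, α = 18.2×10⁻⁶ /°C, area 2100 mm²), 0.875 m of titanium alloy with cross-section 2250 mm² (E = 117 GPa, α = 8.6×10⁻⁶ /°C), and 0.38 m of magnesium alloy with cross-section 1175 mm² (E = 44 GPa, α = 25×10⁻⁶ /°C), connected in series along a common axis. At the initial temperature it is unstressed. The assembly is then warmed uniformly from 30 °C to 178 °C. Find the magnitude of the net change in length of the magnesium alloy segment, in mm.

|ΔL| ≈ 1.03 mm

With the walls removed the bar would change length by δ_free = Σ αᵢΔT Lᵢ = 18.2×10⁻⁶×148×850 + 8.6×10⁻⁶×148×875 + 25×10⁻⁶×148×380 = 4.809 mm.
The walls prevent any net length change, so an axial force P (same in every segment) develops. Compatibility: P · Σ Lᵢ/(AᵢEᵢ) = δ_free.
Σ Lᵢ/(AᵢEᵢ) = 850/(2100×106×10³) + 875/(2250×117×10³) + 380/(1175×44×10³) = 1.449×10⁻⁵ mm/N.
So P = 4.809 / 1.449×10⁻⁵ = 331.8 kN, compressive.
For the magnesium alloy segment, free thermal change = 25×10⁻⁶×148×380 = 1.406 mm and elastic change from P = 331800×380/(1175×44×10³) = 2.439 mm; these oppose, so the net change is 1.03 mm (segment shortens).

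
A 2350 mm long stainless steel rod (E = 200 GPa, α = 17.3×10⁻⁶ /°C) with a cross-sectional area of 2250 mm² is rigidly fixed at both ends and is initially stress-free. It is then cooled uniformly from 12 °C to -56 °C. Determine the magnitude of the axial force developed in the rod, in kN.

Full restraint means ε = 0, so the stress is σ = EαΔT = 200×10³ × 17.3×10⁻⁶ × 68 = 235.3 MPa.
Then P = σA = 235.3 × 2250 mm² = 529.4 kN, tensile.

P ≈ 529 kN (tensile)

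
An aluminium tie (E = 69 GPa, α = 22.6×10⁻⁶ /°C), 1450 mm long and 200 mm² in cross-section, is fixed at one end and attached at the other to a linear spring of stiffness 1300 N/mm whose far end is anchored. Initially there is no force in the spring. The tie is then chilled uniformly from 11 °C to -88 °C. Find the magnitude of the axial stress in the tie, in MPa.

σ ≈ 18.6 MPa (tensile)

The unrestrained thermal change is αΔT L = 22.6×10⁻⁶ × 99 × 1450 = 3.244 mm.
With a force P in the spring, the elastic change of the tie is PL/(AE) and that of the spring is P/k; compatibility requires their sum to equal δ_free.
P [ L/(AE) + 1/k ] = δ_free → P [ 1450/(200×69×10³) + 1/(1300) ] = 3.244.
P = 3.244 / 0.0008743 = 3711 N.
σ = P/A = 3711/200 = 18.55 MPa.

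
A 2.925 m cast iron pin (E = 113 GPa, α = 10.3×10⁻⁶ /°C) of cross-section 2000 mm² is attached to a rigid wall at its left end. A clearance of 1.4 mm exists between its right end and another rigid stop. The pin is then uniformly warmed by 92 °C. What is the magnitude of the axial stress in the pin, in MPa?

If the wall were absent the pin would grow by αΔT L = 10.3×10⁻⁶ × 92 × 2925 = 2.772 mm.
After closing the 1.4 mm clearance, 2.772 − 1.4 = 1.372 mm of expansion remains to be suppressed by the wall.
Compatibility: PL/(AE) = 1.372 mm, so σ = P/A = E × (1.372/2925) = 52.99 MPa.

σ ≈ 53 MPa (compressive)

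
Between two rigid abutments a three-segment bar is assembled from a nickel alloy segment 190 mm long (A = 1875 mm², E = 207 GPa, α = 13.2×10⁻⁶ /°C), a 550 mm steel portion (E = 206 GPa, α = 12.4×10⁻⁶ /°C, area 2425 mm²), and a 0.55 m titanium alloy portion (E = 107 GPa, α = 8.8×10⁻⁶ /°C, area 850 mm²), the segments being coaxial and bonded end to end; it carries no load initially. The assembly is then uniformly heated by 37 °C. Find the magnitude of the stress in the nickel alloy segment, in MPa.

σ ≈ 36.6 MPa (compressive)

If the supports were absent, the total length change would be Σ αᵢΔT Lᵢ = 13.2×10⁻⁶×37×190 + 12.4×10⁻⁶×37×550 + 8.8×10⁻⁶×37×550 = 0.5242 mm.
The rigid supports impose zero overall length change; the single axial force P common to all segments must satisfy P Σ Lᵢ/(AᵢEᵢ) = δ_free.
The series flexibility is Σ Lᵢ/(AᵢEᵢ) = 190/(1875×207×10³) + 550/(2425×206×10³) + 550/(850×107×10³) = 7.638×10⁻⁶ mm/N.
P = 0.5242 / 7.638×10⁻⁶ = 68630 N = 68.63 kN, compressive.
σ_{nickel alloy} = P / A = 68630 / 1875 = 36.61 MPa.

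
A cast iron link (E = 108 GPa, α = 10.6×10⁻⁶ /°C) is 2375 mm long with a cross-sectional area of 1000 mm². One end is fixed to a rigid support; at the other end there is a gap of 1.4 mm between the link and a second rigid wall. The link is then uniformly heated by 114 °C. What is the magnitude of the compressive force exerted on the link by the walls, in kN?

If the wall were absent the link would grow by αΔT L = 10.6×10⁻⁶ × 114 × 2375 = 2.87 mm.
After closing the 1.4 mm clearance, 2.87 − 1.4 = 1.47 mm of expansion remains to be suppressed by the wall.
So σ = E(δ_free − g)/L = 108×10³ × 1.47/2375 = 66.84 MPa.
Force on the wall = σA = 66.84 × 1000 mm² = 66.84 kN.

P ≈ 66.8 kN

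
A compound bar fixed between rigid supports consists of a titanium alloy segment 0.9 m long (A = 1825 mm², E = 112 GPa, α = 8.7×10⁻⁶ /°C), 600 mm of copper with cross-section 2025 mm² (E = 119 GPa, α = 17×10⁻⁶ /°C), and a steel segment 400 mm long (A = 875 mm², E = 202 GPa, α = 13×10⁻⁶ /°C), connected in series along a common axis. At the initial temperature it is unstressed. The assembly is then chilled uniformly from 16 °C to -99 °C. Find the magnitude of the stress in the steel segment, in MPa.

If the supports were absent, the total length change would be Σ αᵢΔT Lᵢ = 8.7×10⁻⁶×115×900 + 17×10⁻⁶×115×600 + 13×10⁻⁶×115×400 = 2.671 mm.
The rigid supports impose zero overall length change; the single axial force P common to all segments must satisfy P Σ Lᵢ/(AᵢEᵢ) = δ_free.
Σ Lᵢ/(AᵢEᵢ) = 900/(1825×112×10³) + 600/(2025×119×10³) + 400/(875×202×10³) = 9.156×10⁻⁶ mm/N.
P = 2.671 / 9.156×10⁻⁶ = 291800 N = 291.8 kN, tensile.
σ_{steel} = P / A = 291800 / 875 = 333.4 MPa.

σ ≈ 333 MPa (tensile)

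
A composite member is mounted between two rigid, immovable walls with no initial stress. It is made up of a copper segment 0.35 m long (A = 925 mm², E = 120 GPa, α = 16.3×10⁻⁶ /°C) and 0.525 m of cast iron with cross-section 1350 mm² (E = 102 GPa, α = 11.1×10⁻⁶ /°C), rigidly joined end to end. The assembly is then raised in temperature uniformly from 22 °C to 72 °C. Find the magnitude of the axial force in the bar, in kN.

P ≈ 82.8 kN (compressive)

Free thermal expansion of the whole bar: Σ αᵢΔT Lᵢ = 16.3×10⁻⁶×50×350 + 11.1×10⁻⁶×50×525 = 0.5766 mm.
The rigid supports impose zero overall length change; the single axial force P common to all segments must satisfy P Σ Lᵢ/(AᵢEᵢ) = δ_free.
The series flexibility is Σ Lᵢ/(AᵢEᵢ) = 350/(925×120×10³) + 525/(1350×102×10³) = 6.966×10⁻⁶ mm/N.
Hence P = δ_free / Σ(L/AE) = 0.5766/6.966×10⁻⁶ = 82.78 kN (compressive).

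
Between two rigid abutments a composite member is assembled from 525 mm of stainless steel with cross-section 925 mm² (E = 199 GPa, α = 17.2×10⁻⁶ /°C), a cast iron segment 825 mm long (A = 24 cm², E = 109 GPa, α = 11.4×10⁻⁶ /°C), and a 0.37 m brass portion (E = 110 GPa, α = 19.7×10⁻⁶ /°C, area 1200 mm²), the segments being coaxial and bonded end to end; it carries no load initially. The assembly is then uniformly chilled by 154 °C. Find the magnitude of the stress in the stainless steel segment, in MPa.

σ ≈ 486 MPa (tensile)

With the walls removed the bar would change length by δ_free = Σ αᵢΔT Lᵢ = 17.2×10⁻⁶×154×525 + 11.4×10⁻⁶×154×825 + 19.7×10⁻⁶×154×370 = 3.961 mm.
Since the ends are fixed, an axial force P builds up, equal in every segment, with P · Σ Lᵢ/(AᵢEᵢ) = δ_free.
Σ Lᵢ/(AᵢEᵢ) = 525/(925×199×10³) + 825/(2400×109×10³) + 370/(1200×110×10³) = 8.809×10⁻⁶ mm/N.
P = 3.961 / 8.809×10⁻⁶ = 449700 N = 449.7 kN, tensile.
σ_{stainless steel} = P / A = 449700 / 925 = 486.2 MPa.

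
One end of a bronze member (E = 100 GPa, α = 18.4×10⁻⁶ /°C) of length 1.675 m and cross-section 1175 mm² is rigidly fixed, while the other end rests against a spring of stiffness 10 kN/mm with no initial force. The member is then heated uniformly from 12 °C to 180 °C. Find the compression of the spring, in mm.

δ ≈ 4.53 mm

Free thermal expansion: δ_free = αΔT L = 18.4×10⁻⁶ × 168 × 1675 = 5.178 mm.
Let P be the compressive force at the spring. The member shortens elastically by PL/(AE) and the spring compresses by P/k; together these equal δ_free.
So P = δ_free / [L/(AE) + 1/k] = 5.178 / [ 1675/(1175×100×10³) + 1/(10×10³) ].
P = 5.178 / 0.0001143 = 45320 N.
Spring compression = P/k = 45320/(10×10³) = 4.532 mm.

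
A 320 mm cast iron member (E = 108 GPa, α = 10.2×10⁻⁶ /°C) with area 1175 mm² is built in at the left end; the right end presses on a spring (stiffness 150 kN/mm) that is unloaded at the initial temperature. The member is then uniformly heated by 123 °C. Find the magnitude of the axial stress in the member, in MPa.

σ ≈ 37.2 MPa (compressive)

Free thermal expansion: δ_free = αΔT L = 10.2×10⁻⁶ × 123 × 320 = 0.4015 mm.
With a force P in the spring, the elastic change of the member is PL/(AE) and that of the spring is P/k; compatibility requires their sum to equal δ_free.
So P = δ_free / [L/(AE) + 1/k] = 0.4015 / [ 320/(1175×108×10³) + 1/(150×10³) ].
P = 0.4015 / 9.188×10⁻⁶ = 43690 N.
σ = P/A = 43690/1175 = 37.19 MPa.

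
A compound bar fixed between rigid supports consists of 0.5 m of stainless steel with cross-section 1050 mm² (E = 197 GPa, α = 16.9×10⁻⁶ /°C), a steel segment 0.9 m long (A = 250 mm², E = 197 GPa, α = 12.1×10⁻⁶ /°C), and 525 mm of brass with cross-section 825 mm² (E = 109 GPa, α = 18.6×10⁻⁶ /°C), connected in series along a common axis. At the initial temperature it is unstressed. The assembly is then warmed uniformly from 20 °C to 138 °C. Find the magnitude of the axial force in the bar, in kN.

P ≈ 129 kN (compressive)

Free thermal expansion of the whole bar: Σ αᵢΔT Lᵢ = 16.9×10⁻⁶×118×500 + 12.1×10⁻⁶×118×900 + 18.6×10⁻⁶×118×525 = 3.434 mm.
The rigid supports impose zero overall length change; the single axial force P common to all segments must satisfy P Σ Lᵢ/(AᵢEᵢ) = δ_free.
Σ Lᵢ/(AᵢEᵢ) = 500/(1050×197×10³) + 900/(250×197×10³) + 525/(825×109×10³) = 2.653×10⁻⁵ mm/N.
So P = 3.434 / 2.653×10⁻⁵ = 129.5 kN, compressive.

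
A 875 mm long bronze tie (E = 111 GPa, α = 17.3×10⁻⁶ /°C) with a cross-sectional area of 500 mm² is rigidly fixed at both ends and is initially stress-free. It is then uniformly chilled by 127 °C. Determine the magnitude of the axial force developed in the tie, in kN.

P ≈ 122 kN (tensile)

With zero net strain, σ = E·αΔT = 111 GPa × 17.3×10⁻⁶ × 127 = 243.9 MPa.
P = AEαΔT = 500 × 111×10³ × 17.3×10⁻⁶ × 127 = 121.9 kN (tensile).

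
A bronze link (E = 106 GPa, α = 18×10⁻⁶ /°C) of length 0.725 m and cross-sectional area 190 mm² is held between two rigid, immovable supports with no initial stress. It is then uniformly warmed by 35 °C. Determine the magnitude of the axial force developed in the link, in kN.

Full restraint means ε = 0, so the stress is σ = EαΔT = 106×10³ × 18×10⁻⁶ × 35 = 66.78 MPa.
Axial force P = σA = 66.78 × 190 = 12690 N = 12.69 kN, compressive.

P ≈ 12.7 kN (compressive)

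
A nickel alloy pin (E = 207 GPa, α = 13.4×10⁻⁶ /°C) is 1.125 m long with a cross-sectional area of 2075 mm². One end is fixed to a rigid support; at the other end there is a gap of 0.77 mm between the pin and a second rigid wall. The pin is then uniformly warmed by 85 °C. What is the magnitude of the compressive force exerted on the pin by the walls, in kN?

If the wall were absent the pin would grow by αΔT L = 13.4×10⁻⁶ × 85 × 1125 = 1.281 mm.
After closing the 0.77 mm clearance, 1.281 − 0.77 = 0.5114 mm of expansion remains to be suppressed by the wall.
So σ = E(δ_free − g)/L = 207×10³ × 0.5114/1125 = 94.09 MPa.
P = σA = 94.09 × 2075 = 195.2 kN.

P ≈ 195 kN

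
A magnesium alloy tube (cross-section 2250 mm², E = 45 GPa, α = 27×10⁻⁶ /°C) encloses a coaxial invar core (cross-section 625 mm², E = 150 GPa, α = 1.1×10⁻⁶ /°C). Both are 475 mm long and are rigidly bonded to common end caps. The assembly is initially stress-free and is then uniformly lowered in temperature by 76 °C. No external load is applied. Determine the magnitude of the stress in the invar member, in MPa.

σ ≈ 153 MPa (compressive)

Equilibrium of a rigid end plate with no external load gives equal and opposite internal forces ±P in the two members. Since α_{magnesium alloy} > α_{invar}, cooling drives the magnesium alloy into tension and the invar into compression.
Equating the net (thermal + elastic) strains gives |α₁ − α₂|·ΔT = P·[1/(A₁E₁) + 1/(A₂E₂)].
|α₁ − α₂|·ΔT = 25.9×10⁻⁶ × 76 = 0.001968.
1/(A₁E₁) + 1/(A₂E₂) = 1/(2250×45×10³) + 1/(625×150×10³) = 2.054×10⁻⁸ N⁻¹.
So P = 0.001968 / 2.054×10⁻⁸ = 95.82 kN.
σ_{invar} = P/A₂ = 95820/625 = 153.3 MPa, compressive.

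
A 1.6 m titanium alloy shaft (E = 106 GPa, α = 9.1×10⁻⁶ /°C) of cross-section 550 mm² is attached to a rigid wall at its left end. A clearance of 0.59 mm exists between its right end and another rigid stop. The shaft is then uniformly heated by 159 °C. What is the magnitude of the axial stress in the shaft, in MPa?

σ ≈ 114 MPa (compressive)

If the wall were absent the shaft would grow by αΔT L = 9.1×10⁻⁶ × 159 × 1600 = 2.315 mm.
After closing the 0.59 mm clearance, 2.315 − 0.59 = 1.725 mm of expansion remains to be suppressed by the wall.
That suppressed elongation corresponds to σ = E·Δ/L = 106×10³ × 1.725/1600 = 114.3 MPa.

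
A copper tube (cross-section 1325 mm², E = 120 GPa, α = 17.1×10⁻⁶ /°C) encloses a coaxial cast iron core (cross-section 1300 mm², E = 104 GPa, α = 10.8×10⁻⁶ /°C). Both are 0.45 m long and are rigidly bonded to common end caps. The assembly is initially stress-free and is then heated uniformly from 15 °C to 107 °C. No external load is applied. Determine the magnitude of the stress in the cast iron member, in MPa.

σ ≈ 32.6 MPa (tensile)

Equilibrium of a rigid end plate with no external load gives equal and opposite internal forces ±P in the two members. Since α_{copper} > α_{cast iron}, heating drives the copper into compression and the cast iron into tension.
Compatibility of the two members (thermal + elastic change equal): (α₁ − α₂)ΔT = P·[1/(A₁E₁) + 1/(A₂E₂)].
|α₁ − α₂|·ΔT = 6.3×10⁻⁶ × 92 = 0.0005796.
1/(A₁E₁) + 1/(A₂E₂) = 1/(1325×120×10³) + 1/(1300×104×10³) = 1.369×10⁻⁸ N⁻¹.
P = 0.0005796 / 1.369×10⁻⁸ = 42350 N = 42.35 kN.
σ_{cast iron} = P/A₂ = 42350/1300 = 32.58 MPa, tensile.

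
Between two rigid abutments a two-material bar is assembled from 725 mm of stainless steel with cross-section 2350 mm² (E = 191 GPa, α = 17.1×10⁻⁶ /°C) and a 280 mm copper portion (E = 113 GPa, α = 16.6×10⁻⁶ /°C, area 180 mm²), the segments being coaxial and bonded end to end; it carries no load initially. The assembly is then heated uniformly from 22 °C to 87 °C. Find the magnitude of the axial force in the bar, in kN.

With the walls removed the bar would change length by δ_free = Σ αᵢΔT Lᵢ = 17.1×10⁻⁶×65×725 + 16.6×10⁻⁶×65×280 = 1.108 mm.
The walls prevent any net length change, so an axial force P (same in every segment) develops. Compatibility: P · Σ Lᵢ/(AᵢEᵢ) = δ_free.
The series flexibility is Σ Lᵢ/(AᵢEᵢ) = 725/(2350×191×10³) + 280/(180×113×10³) = 1.538×10⁻⁵ mm/N.
P = 1.108 / 1.538×10⁻⁵ = 72030 N = 72.03 kN, compressive.

P ≈ 72 kN (compressive)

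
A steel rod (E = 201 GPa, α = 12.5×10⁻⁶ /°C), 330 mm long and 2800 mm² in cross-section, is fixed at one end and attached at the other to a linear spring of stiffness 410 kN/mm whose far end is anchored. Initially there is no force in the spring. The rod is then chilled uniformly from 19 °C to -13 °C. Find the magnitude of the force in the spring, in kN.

P ≈ 43.6 kN

If the spring were absent the rod would shorten by αΔT L = 12.5×10⁻⁶ × 32 × 330 = 0.132 mm.
Let P be the tensile force in the spring. The rod extends elastically by PL/(AE) and the spring stretches by P/k; together these equal δ_free.
P [ L/(AE) + 1/k ] = δ_free → P [ 330/(2800×201×10³) + 1/(410×10³) ] = 0.132.
P = 0.132 / 3.025×10⁻⁶ = 43630 N.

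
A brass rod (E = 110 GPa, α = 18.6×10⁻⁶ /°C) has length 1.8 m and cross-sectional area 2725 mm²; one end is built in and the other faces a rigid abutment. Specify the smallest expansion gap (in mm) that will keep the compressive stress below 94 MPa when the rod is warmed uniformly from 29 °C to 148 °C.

With no wall the rod would lengthen by αΔT L = 18.6×10⁻⁶ × 119 × 1800 = 3.984 mm.
A stress of 94 MPa corresponds to the wall pushing the rod back by σL/E = 94×1800/(110×10³) = 1.538 mm.
The gap must absorb the remainder: g_min = 3.984 − 1.538 = 2.446 mm.

g ≈ 2.45 mm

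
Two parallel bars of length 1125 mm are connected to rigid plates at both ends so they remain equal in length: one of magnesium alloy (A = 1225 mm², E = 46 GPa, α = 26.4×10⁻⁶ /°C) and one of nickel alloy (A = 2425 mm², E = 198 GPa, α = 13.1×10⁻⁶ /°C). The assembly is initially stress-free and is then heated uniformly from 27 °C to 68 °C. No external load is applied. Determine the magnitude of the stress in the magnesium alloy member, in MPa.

σ ≈ 22.4 MPa (compressive)

Equilibrium of a rigid end plate with no external load gives equal and opposite internal forces ±P in the two members. Since α_{magnesium alloy} > α_{nickel alloy}, heating drives the magnesium alloy into compression and the nickel alloy into tension.
Setting the final lengths equal and cancelling L: (α₁ − α₂)ΔT = P/(A₁E₁) + P/(A₂E₂).
|α₁ − α₂|·ΔT = 13.3×10⁻⁶ × 41 = 0.0005453.
1/(A₁E₁) + 1/(A₂E₂) = 1/(1225×46×10³) + 1/(2425×198×10³) = 1.983×10⁻⁸ N⁻¹.
P = 0.0005453 / 1.983×10⁻⁸ = 27500 N = 27.5 kN.
σ_{magnesium alloy} = P/A₁ = 27500/1225 = 22.45 MPa, compressive.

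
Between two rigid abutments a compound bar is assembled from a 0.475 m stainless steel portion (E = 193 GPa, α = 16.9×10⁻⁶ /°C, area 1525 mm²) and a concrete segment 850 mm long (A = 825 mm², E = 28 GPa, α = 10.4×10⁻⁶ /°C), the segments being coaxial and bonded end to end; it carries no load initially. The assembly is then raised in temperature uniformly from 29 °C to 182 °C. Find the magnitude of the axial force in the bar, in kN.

P ≈ 67.2 kN (compressive)

With the walls removed the bar would change length by δ_free = Σ αᵢΔT Lᵢ = 16.9×10⁻⁶×153×475 + 10.4×10⁻⁶×153×850 = 2.581 mm.
The walls prevent any net length change, so an axial force P (same in every segment) develops. Compatibility: P · Σ Lᵢ/(AᵢEᵢ) = δ_free.
The series flexibility is Σ Lᵢ/(AᵢEᵢ) = 475/(1525×193×10³) + 850/(825×28×10³) = 3.841×10⁻⁵ mm/N.
Hence P = δ_free / Σ(L/AE) = 2.581/3.841×10⁻⁵ = 67.19 kN (compressive).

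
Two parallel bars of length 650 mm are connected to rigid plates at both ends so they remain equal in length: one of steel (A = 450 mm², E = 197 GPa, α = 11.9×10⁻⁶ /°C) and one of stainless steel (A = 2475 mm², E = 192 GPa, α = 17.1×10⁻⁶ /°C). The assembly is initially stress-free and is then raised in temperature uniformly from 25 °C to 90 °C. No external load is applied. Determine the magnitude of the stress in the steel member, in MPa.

Equilibrium of a rigid end plate with no external load gives equal and opposite internal forces ±P in the two members. Since α_{stainless steel} > α_{steel}, heating drives the stainless steel into compression and the steel into tension.
Equating the net (thermal + elastic) strains gives |α₁ − α₂|·ΔT = P·[1/(A₁E₁) + 1/(A₂E₂)].
|α₁ − α₂|·ΔT = 5.2×10⁻⁶ × 65 = 0.000338.
1/(A₁E₁) + 1/(A₂E₂) = 1/(450×197×10³) + 1/(2475×192×10³) = 1.338×10⁻⁸ N⁻¹.
So P = 0.000338 / 1.338×10⁻⁸ = 25.25 kN.
σ_{steel} = P/A₁ = 25250/450 = 56.12 MPa, tensile.

σ ≈ 56.1 MPa (tensile)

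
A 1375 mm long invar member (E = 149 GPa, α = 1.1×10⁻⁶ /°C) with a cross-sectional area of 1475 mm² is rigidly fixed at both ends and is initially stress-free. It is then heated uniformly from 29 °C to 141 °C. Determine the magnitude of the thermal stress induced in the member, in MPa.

Because both ends are immovable the net strain is zero, and the suppressed thermal strain is αΔT = 1.1×10⁻⁶ × 112 = 123.2×10⁻⁶.
Hence σ = E·αΔT = 149×10³ × 123.2×10⁻⁶ = 18.36 MPa, compressive.

σ ≈ 18.4 MPa (compressive)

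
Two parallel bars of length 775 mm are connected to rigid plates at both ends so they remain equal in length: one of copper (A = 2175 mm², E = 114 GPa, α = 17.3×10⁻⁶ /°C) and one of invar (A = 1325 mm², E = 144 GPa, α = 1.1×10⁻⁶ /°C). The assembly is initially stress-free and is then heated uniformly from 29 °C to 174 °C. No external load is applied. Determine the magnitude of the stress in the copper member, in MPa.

σ ≈ 116 MPa (compressive)

Equilibrium of a rigid end plate with no external load gives equal and opposite internal forces ±P in the two members. Since α_{copper} > α_{invar}, heating drives the copper into compression and the invar into tension.
Setting the final lengths equal and cancelling L: (α₁ − α₂)ΔT = P/(A₁E₁) + P/(A₂E₂).
|α₁ − α₂|·ΔT = 16.2×10⁻⁶ × 145 = 0.002349.
1/(A₁E₁) + 1/(A₂E₂) = 1/(2175×114×10³) + 1/(1325×144×10³) = 9.274×10⁻⁹ N⁻¹.
So P = 0.002349 / 9.274×10⁻⁹ = 253.3 kN.
σ_{copper} = P/A₁ = 253300/2175 = 116.5 MPa, compressive.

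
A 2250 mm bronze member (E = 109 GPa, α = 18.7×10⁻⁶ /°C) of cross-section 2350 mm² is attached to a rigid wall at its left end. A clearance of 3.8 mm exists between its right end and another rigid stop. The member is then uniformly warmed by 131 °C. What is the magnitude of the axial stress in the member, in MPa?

σ ≈ 82.9 MPa (compressive)

If the wall were absent the member would grow by αΔT L = 18.7×10⁻⁶ × 131 × 2250 = 5.512 mm.
After closing the 3.8 mm clearance, 5.512 − 3.8 = 1.712 mm of expansion remains to be suppressed by the wall.
Compatibility: PL/(AE) = 1.712 mm, so σ = P/A = E × (1.712/2250) = 82.93 MPa.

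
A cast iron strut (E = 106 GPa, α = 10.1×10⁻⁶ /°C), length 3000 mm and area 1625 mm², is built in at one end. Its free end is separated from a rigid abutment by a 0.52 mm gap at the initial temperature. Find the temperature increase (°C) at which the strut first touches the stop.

ΔT ≈ 17.2 °C

Contact occurs when the free expansion equals the gap: αΔT L = 0.52 mm.
So ΔT = g/(αL) = 0.52/(10.1×10⁻⁶ × 3000) = 17.16 °C.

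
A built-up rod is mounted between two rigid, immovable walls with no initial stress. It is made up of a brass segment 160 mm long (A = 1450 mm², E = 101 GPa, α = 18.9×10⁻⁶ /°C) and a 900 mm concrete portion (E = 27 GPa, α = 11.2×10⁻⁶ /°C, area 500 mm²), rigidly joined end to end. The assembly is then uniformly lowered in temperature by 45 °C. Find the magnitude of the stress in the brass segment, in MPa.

If the supports were absent, the total length change would be Σ αᵢΔT Lᵢ = 18.9×10⁻⁶×45×160 + 11.2×10⁻⁶×45×900 = 0.5897 mm.
Since the ends are fixed, an axial force P builds up, equal in every segment, with P · Σ Lᵢ/(AᵢEᵢ) = δ_free.
The series flexibility is Σ Lᵢ/(AᵢEᵢ) = 160/(1450×101×10³) + 900/(500×27×10³) = 6.776×10⁻⁵ mm/N.
P = 0.5897 / 6.776×10⁻⁵ = 8703 N = 8.703 kN, tensile.
σ_{brass} = P / A = 8703 / 1450 = 6.002 MPa.

σ ≈ 6 MPa (tensile)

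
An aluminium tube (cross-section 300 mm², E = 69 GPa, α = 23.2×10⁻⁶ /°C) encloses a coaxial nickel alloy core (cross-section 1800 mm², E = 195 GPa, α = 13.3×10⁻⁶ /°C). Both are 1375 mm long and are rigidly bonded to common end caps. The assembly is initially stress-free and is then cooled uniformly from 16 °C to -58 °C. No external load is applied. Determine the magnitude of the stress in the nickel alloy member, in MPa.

σ ≈ 7.96 MPa (compressive)

Equilibrium of a rigid end plate with no external load gives equal and opposite internal forces ±P in the two members. Since α_{aluminium} > α_{nickel alloy}, cooling drives the aluminium into tension and the nickel alloy into compression.
Compatibility of the two members (thermal + elastic change equal): (α₁ − α₂)ΔT = P·[1/(A₁E₁) + 1/(A₂E₂)].
|α₁ − α₂|·ΔT = 9.9×10⁻⁶ × 74 = 0.0007326.
1/(A₁E₁) + 1/(A₂E₂) = 1/(300×69×10³) + 1/(1800×195×10³) = 5.116×10⁻⁸ N⁻¹.
So P = 0.0007326 / 5.116×10⁻⁸ = 14.32 kN.
σ_{nickel alloy} = P/A₂ = 14320/1800 = 7.956 MPa, compressive.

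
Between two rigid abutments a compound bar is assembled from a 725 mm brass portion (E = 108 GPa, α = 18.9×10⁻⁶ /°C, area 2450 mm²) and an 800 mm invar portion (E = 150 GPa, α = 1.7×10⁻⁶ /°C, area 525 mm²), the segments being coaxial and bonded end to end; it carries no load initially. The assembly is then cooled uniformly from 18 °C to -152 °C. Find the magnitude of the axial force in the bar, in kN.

P ≈ 199 kN (tensile)

Free thermal contraction of the whole bar: Σ αᵢΔT Lᵢ = 18.9×10⁻⁶×170×725 + 1.7×10⁻⁶×170×800 = 2.561 mm.
The rigid supports impose zero overall length change; the single axial force P common to all segments must satisfy P Σ Lᵢ/(AᵢEᵢ) = δ_free.
Σ Lᵢ/(AᵢEᵢ) = 725/(2450×108×10³) + 800/(525×150×10³) = 1.29×10⁻⁵ mm/N.
Hence P = δ_free / Σ(L/AE) = 2.561/1.29×10⁻⁵ = 198.5 kN (tensile).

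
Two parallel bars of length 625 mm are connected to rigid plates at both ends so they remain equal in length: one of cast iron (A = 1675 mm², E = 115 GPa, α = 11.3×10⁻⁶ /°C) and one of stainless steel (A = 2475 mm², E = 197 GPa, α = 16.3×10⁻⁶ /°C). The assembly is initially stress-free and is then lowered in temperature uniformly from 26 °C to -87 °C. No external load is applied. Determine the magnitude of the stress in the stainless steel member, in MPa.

Equilibrium of a rigid end plate with no external load gives equal and opposite internal forces ±P in the two members. Since α_{stainless steel} > α_{cast iron}, cooling drives the stainless steel into tension and the cast iron into compression.
Setting the final lengths equal and cancelling L: (α₁ − α₂)ΔT = P/(A₁E₁) + P/(A₂E₂).
|α₁ − α₂|·ΔT = 5×10⁻⁶ × 113 = 0.000565.
1/(A₁E₁) + 1/(A₂E₂) = 1/(1675×115×10³) + 1/(2475×197×10³) = 7.242×10⁻⁹ N⁻¹.
P = 0.000565 / 7.242×10⁻⁹ = 78010 N = 78.01 kN.
σ_{stainless steel} = P/A₂ = 78010/2475 = 31.52 MPa, tensile.

σ ≈ 31.5 MPa (tensile)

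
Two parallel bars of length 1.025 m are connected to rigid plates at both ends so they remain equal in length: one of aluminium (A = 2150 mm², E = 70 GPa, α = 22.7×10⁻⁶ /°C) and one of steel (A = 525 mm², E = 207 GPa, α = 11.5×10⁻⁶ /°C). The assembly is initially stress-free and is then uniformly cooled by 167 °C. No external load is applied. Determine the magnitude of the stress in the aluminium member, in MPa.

σ ≈ 54.9 MPa (tensile)

Equilibrium of a rigid end plate with no external load gives equal and opposite internal forces ±P in the two members. Since α_{aluminium} > α_{steel}, cooling drives the aluminium into tension and the steel into compression.
Setting the final lengths equal and cancelling L: (α₁ − α₂)ΔT = P/(A₁E₁) + P/(A₂E₂).
|α₁ − α₂|·ΔT = 11.2×10⁻⁶ × 167 = 0.00187.
1/(A₁E₁) + 1/(A₂E₂) = 1/(2150×70×10³) + 1/(525×207×10³) = 1.585×10⁻⁸ N⁻¹.
P = 0.00187 / 1.585×10⁻⁸ = 118000 N = 118 kN.
σ_{aluminium} = P/A₁ = 118000/2150 = 54.9 MPa, tensile.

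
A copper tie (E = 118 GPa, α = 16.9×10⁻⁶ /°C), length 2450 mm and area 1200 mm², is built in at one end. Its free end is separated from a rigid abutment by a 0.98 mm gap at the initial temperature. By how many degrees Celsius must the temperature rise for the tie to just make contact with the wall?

The gap closes when αΔT L = 0.98 mm, since the tie is still unstressed at that instant.
So ΔT = g/(αL) = 0.98/(16.9×10⁻⁶ × 2450) = 23.67 °C.

ΔT ≈ 23.7 °C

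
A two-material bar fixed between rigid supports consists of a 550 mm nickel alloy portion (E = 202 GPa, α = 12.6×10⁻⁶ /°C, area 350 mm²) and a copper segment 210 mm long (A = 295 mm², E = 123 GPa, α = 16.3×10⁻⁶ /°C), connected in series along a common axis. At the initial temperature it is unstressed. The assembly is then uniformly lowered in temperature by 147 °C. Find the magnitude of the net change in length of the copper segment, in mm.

Free thermal contraction of the whole bar: Σ αᵢΔT Lᵢ = 12.6×10⁻⁶×147×550 + 16.3×10⁻⁶×147×210 = 1.522 mm.
The rigid supports impose zero overall length change; the single axial force P common to all segments must satisfy P Σ Lᵢ/(AᵢEᵢ) = δ_free.
Σ Lᵢ/(AᵢEᵢ) = 550/(350×202×10³) + 210/(295×123×10³) = 1.357×10⁻⁵ mm/N.
So P = 1.522 / 1.357×10⁻⁵ = 112.2 kN, tensile.
For the copper segment, free thermal change = 16.3×10⁻⁶×147×210 = 0.5032 mm and elastic change from P = 112200×210/(295×123×10³) = 0.6492 mm; these oppose, so the net change is 0.146 mm (segment lengthens).

|ΔL| ≈ 0.146 mm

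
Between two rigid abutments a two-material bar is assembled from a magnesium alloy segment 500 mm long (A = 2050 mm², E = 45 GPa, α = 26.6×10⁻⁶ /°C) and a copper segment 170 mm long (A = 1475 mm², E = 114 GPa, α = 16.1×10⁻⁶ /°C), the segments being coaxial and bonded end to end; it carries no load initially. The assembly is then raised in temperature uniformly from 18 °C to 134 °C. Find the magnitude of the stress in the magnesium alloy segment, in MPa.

With the walls removed the bar would change length by δ_free = Σ αᵢΔT Lᵢ = 26.6×10⁻⁶×116×500 + 16.1×10⁻⁶×116×170 = 1.86 mm.
The walls prevent any net length change, so an axial force P (same in every segment) develops. Compatibility: P · Σ Lᵢ/(AᵢEᵢ) = δ_free.
Σ Lᵢ/(AᵢEᵢ) = 500/(2050×45×10³) + 170/(1475×114×10³) = 6.431×10⁻⁶ mm/N.
Hence P = δ_free / Σ(L/AE) = 1.86/6.431×10⁻⁶ = 289.3 kN (compressive).
σ_{magnesium alloy} = P / A = 289300 / 2050 = 141.1 MPa.

σ ≈ 141 MPa (compressive)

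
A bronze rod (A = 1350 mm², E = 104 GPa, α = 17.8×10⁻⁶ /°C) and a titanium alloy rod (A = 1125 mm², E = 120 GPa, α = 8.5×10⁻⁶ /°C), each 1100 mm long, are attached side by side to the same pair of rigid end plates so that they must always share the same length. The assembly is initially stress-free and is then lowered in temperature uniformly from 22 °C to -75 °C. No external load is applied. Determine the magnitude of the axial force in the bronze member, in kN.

P ≈ 62.1 kN (tensile in the bronze)

Both members must finish at the same length. With the larger α, the bronze tends to over-contract; the plates restrain it, putting the bronze in tension and the titanium alloy in compression. With no external load the two internal forces are equal and opposite, magnitude P.
Compatibility of the two members (thermal + elastic change equal): (α₁ − α₂)ΔT = P·[1/(A₁E₁) + 1/(A₂E₂)].
|α₁ − α₂|·ΔT = 9.3×10⁻⁶ × 97 = 0.0009021.
1/(A₁E₁) + 1/(A₂E₂) = 1/(1350×104×10³) + 1/(1125×120×10³) = 1.453×10⁻⁸ N⁻¹.
P = 0.0009021 / 1.453×10⁻⁸ = 62090 N = 62.09 kN.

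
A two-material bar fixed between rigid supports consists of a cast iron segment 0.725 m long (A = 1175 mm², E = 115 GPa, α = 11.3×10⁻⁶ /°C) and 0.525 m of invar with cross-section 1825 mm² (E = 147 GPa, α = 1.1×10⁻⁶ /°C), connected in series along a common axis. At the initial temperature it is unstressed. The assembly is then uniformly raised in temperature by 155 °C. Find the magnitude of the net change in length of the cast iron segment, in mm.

|ΔL| ≈ 0.274 mm

Free thermal expansion of the whole bar: Σ αᵢΔT Lᵢ = 11.3×10⁻⁶×155×725 + 1.1×10⁻⁶×155×525 = 1.359 mm.
Since the ends are fixed, an axial force P builds up, equal in every segment, with P · Σ Lᵢ/(AᵢEᵢ) = δ_free.
The series flexibility is Σ Lᵢ/(AᵢEᵢ) = 725/(1175×115×10³) + 525/(1825×147×10³) = 7.322×10⁻⁶ mm/N.
So P = 1.359 / 7.322×10⁻⁶ = 185.6 kN, compressive.
For the cast iron segment, free thermal change = 11.3×10⁻⁶×155×725 = 1.27 mm and elastic change from P = 185600×725/(1175×115×10³) = 0.9961 mm; these oppose, so the net change is 0.274 mm (segment lengthens).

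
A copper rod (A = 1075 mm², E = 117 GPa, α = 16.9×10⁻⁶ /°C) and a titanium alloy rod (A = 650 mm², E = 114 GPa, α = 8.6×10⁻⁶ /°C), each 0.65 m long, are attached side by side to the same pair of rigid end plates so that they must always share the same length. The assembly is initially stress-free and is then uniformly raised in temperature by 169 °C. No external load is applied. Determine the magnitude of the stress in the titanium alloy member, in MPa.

σ ≈ 101 MPa (tensile)

Equilibrium of a rigid end plate with no external load gives equal and opposite internal forces ±P in the two members. Since α_{copper} > α_{titanium alloy}, heating drives the copper into compression and the titanium alloy into tension.
Equating the net (thermal + elastic) strains gives |α₁ − α₂|·ΔT = P·[1/(A₁E₁) + 1/(A₂E₂)].
|α₁ − α₂|·ΔT = 8.3×10⁻⁶ × 169 = 0.001403.
1/(A₁E₁) + 1/(A₂E₂) = 1/(1075×117×10³) + 1/(650×114×10³) = 2.145×10⁻⁸ N⁻¹.
So P = 0.001403 / 2.145×10⁻⁸ = 65.41 kN.
σ_{titanium alloy} = P/A₂ = 65410/650 = 100.6 MPa, tensile.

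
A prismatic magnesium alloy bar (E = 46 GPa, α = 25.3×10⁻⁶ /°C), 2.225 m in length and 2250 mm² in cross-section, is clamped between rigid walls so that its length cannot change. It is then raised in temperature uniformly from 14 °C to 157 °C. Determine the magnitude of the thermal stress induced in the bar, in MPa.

With length fixed, the mechanical strain must cancel the thermal strain αΔT = 25.3×10⁻⁶ × 143 = 3617.9×10⁻⁶.
The stress required to suppress this strain is σ = Eε = 46×10³ × 3617.9×10⁻⁶ = 166.4 MPa, compressive since the bar is trying to expand.

σ ≈ 166 MPa (compressive)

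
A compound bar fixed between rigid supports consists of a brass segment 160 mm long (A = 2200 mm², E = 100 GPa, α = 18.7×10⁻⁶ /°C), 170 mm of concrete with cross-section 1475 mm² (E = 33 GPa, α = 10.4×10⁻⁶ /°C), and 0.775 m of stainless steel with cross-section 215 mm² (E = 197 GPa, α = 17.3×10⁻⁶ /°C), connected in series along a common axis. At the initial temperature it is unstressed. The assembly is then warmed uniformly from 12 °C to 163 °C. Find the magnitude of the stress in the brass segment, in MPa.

Free thermal expansion of the whole bar: Σ αᵢΔT Lᵢ = 18.7×10⁻⁶×151×160 + 10.4×10⁻⁶×151×170 + 17.3×10⁻⁶×151×775 = 2.743 mm.
The walls prevent any net length change, so an axial force P (same in every segment) develops. Compatibility: P · Σ Lᵢ/(AᵢEᵢ) = δ_free.
The series flexibility is Σ Lᵢ/(AᵢEᵢ) = 160/(2200×100×10³) + 170/(1475×33×10³) + 775/(215×197×10³) = 2.252×10⁻⁵ mm/N.
So P = 2.743 / 2.252×10⁻⁵ = 121.8 kN, compressive.
σ_{brass} = P / A = 121800 / 2200 = 55.38 MPa.

σ ≈ 55.4 MPa (compressive)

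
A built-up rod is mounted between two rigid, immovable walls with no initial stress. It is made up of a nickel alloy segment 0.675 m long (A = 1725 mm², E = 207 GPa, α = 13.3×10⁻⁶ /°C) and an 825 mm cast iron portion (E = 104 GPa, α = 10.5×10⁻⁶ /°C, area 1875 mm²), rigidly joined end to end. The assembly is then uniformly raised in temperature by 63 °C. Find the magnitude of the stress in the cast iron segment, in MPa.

Free thermal expansion of the whole bar: Σ αᵢΔT Lᵢ = 13.3×10⁻⁶×63×675 + 10.5×10⁻⁶×63×825 = 1.111 mm.
Since the ends are fixed, an axial force P builds up, equal in every segment, with P · Σ Lᵢ/(AᵢEᵢ) = δ_free.
Σ Lᵢ/(AᵢEᵢ) = 675/(1725×207×10³) + 825/(1875×104×10³) = 6.121×10⁻⁶ mm/N.
So P = 1.111 / 6.121×10⁻⁶ = 181.6 kN, compressive.
σ_{cast iron} = P / A = 181600 / 1875 = 96.83 MPa.

σ ≈ 96.8 MPa (compressive)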